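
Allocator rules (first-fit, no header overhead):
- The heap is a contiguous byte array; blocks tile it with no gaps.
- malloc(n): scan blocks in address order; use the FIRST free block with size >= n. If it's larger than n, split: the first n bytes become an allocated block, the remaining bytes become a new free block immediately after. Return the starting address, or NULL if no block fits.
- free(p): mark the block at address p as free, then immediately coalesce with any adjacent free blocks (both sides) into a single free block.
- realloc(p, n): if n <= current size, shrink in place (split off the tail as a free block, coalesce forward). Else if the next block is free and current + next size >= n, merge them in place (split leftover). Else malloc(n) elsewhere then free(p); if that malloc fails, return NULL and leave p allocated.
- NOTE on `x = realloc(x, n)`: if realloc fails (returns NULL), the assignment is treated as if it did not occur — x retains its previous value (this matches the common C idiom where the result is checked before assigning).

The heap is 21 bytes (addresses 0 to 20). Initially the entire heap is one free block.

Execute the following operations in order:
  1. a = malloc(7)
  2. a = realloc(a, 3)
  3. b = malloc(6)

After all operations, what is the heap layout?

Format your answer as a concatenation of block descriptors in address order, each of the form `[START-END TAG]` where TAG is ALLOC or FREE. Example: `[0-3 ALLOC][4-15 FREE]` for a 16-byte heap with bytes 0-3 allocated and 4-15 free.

Answer: [0-2 ALLOC][3-8 ALLOC][9-20 FREE]

Derivation:
Op 1: a = malloc(7) -> a = 0; heap: [0-6 ALLOC][7-20 FREE]
Op 2: a = realloc(a, 3) -> a = 0; heap: [0-2 ALLOC][3-20 FREE]
Op 3: b = malloc(6) -> b = 3; heap: [0-2 ALLOC][3-8 ALLOC][9-20 FREE]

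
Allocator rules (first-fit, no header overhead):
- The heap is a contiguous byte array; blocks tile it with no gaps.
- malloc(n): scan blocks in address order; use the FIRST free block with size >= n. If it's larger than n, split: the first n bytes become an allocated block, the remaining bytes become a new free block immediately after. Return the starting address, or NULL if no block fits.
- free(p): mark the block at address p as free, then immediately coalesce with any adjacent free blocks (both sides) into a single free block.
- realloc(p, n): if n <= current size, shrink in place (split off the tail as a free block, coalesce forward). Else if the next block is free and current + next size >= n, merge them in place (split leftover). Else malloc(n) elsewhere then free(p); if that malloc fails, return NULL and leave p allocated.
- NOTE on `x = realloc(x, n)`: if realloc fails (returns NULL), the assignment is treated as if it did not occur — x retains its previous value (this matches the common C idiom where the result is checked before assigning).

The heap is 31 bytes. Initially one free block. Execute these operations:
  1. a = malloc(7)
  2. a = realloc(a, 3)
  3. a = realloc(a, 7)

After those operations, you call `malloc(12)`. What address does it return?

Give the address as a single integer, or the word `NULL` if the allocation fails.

Op 1: a = malloc(7) -> a = 0; heap: [0-6 ALLOC][7-30 FREE]
Op 2: a = realloc(a, 3) -> a = 0; heap: [0-2 ALLOC][3-30 FREE]
Op 3: a = realloc(a, 7) -> a = 0; heap: [0-6 ALLOC][7-30 FREE]
malloc(12): first-fit scan over [0-6 ALLOC][7-30 FREE] -> 7

Answer: 7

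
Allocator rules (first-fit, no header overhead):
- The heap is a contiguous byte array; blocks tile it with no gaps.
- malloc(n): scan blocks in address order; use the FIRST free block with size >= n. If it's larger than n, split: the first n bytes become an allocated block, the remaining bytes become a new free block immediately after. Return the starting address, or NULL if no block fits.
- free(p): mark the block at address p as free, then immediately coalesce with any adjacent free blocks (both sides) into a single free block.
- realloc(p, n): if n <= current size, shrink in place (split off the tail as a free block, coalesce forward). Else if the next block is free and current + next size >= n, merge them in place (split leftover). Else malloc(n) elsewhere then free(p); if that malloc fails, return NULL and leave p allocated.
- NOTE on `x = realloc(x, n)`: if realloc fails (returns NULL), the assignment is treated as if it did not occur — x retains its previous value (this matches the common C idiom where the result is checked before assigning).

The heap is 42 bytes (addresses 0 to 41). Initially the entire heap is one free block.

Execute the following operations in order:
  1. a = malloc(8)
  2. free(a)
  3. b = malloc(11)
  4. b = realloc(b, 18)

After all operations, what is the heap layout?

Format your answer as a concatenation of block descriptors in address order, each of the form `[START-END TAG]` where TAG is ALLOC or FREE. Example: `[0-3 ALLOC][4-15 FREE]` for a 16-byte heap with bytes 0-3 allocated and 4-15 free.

Op 1: a = malloc(8) -> a = 0; heap: [0-7 ALLOC][8-41 FREE]
Op 2: free(a) -> (freed a); heap: [0-41 FREE]
Op 3: b = malloc(11) -> b = 0; heap: [0-10 ALLOC][11-41 FREE]
Op 4: b = realloc(b, 18) -> b = 0; heap: [0-17 ALLOC][18-41 FREE]

Answer: [0-17 ALLOC][18-41 FREE]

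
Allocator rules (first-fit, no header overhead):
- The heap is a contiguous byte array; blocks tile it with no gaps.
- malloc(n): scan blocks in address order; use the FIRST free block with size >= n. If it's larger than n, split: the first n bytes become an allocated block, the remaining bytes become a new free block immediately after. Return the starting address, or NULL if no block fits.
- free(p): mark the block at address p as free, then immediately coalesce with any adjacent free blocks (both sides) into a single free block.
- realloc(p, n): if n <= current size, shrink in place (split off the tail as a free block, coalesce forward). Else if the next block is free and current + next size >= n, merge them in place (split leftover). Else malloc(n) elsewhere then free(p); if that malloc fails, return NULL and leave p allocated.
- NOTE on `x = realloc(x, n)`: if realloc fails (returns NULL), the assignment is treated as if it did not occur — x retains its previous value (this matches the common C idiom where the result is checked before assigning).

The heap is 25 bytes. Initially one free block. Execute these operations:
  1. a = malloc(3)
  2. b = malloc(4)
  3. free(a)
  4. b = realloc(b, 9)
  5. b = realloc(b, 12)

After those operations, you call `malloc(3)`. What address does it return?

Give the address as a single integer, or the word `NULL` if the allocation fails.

Answer: 0

Derivation:
Op 1: a = malloc(3) -> a = 0; heap: [0-2 ALLOC][3-24 FREE]
Op 2: b = malloc(4) -> b = 3; heap: [0-2 ALLOC][3-6 ALLOC][7-24 FREE]
Op 3: free(a) -> (freed a); heap: [0-2 FREE][3-6 ALLOC][7-24 FREE]
Op 4: b = realloc(b, 9) -> b = 3; heap: [0-2 FREE][3-11 ALLOC][12-24 FREE]
Op 5: b = realloc(b, 12) -> b = 3; heap: [0-2 FREE][3-14 ALLOC][15-24 FREE]
malloc(3): first-fit scan over [0-2 FREE][3-14 ALLOC][15-24 FREE] -> 0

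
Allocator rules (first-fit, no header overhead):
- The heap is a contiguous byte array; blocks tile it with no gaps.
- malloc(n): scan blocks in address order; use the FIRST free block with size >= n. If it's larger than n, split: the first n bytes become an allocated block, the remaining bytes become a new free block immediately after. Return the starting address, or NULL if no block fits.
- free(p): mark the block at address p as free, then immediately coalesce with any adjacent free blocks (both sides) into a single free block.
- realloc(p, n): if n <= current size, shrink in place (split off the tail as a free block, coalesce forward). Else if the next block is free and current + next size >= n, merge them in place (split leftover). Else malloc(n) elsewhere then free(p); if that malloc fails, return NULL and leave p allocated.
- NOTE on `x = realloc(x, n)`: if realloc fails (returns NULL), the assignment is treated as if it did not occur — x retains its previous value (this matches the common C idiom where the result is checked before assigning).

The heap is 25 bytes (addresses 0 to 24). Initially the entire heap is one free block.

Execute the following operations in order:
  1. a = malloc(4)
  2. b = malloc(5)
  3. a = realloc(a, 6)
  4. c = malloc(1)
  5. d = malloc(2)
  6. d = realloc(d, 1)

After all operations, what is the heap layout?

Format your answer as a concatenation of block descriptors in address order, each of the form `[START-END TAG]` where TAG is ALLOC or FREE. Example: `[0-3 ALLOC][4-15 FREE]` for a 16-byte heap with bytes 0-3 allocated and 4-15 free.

Op 1: a = malloc(4) -> a = 0; heap: [0-3 ALLOC][4-24 FREE]
Op 2: b = malloc(5) -> b = 4; heap: [0-3 ALLOC][4-8 ALLOC][9-24 FREE]
Op 3: a = realloc(a, 6) -> a = 9; heap: [0-3 FREE][4-8 ALLOC][9-14 ALLOC][15-24 FREE]
Op 4: c = malloc(1) -> c = 0; heap: [0-0 ALLOC][1-3 FREE][4-8 ALLOC][9-14 ALLOC][15-24 FREE]
Op 5: d = malloc(2) -> d = 1; heap: [0-0 ALLOC][1-2 ALLOC][3-3 FREE][4-8 ALLOC][9-14 ALLOC][15-24 FREE]
Op 6: d = realloc(d, 1) -> d = 1; heap: [0-0 ALLOC][1-1 ALLOC][2-3 FREE][4-8 ALLOC][9-14 ALLOC][15-24 FREE]

Answer: [0-0 ALLOC][1-1 ALLOC][2-3 FREE][4-8 ALLOC][9-14 ALLOC][15-24 FREE]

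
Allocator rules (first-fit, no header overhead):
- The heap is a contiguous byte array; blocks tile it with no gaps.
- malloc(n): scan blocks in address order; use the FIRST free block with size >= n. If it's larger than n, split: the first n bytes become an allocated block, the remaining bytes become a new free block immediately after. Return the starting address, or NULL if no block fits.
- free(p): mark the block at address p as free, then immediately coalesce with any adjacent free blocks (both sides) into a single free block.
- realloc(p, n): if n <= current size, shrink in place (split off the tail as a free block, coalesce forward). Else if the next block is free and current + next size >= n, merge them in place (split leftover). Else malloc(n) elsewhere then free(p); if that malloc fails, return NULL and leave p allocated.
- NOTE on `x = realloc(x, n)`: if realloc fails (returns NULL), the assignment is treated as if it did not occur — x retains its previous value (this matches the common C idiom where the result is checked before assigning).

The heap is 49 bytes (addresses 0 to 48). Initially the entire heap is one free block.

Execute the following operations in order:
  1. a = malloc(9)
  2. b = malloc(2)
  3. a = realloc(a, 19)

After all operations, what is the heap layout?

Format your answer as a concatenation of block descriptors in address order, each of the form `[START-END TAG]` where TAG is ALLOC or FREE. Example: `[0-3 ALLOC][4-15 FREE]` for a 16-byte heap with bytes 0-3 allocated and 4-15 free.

Answer: [0-8 FREE][9-10 ALLOC][11-29 ALLOC][30-48 FREE]

Derivation:
Op 1: a = malloc(9) -> a = 0; heap: [0-8 ALLOC][9-48 FREE]
Op 2: b = malloc(2) -> b = 9; heap: [0-8 ALLOC][9-10 ALLOC][11-48 FREE]
Op 3: a = realloc(a, 19) -> a = 11; heap: [0-8 FREE][9-10 ALLOC][11-29 ALLOC][30-48 FREE]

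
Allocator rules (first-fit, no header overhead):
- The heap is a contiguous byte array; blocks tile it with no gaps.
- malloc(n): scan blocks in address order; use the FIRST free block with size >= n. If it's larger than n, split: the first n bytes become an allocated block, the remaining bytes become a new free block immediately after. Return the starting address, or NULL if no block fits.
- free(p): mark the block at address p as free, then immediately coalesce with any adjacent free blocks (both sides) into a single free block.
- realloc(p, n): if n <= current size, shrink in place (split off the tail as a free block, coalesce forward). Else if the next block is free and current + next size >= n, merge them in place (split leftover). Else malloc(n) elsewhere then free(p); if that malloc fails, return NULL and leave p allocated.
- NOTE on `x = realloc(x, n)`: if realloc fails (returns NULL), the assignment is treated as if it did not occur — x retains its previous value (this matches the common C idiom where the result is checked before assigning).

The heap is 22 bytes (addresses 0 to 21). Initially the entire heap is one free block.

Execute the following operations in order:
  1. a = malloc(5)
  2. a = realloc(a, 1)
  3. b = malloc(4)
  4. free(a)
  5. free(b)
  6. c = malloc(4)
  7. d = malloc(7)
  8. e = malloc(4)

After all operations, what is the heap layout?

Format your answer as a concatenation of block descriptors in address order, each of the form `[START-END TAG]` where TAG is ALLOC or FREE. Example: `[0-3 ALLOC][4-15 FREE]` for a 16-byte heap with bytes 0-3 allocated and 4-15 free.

Op 1: a = malloc(5) -> a = 0; heap: [0-4 ALLOC][5-21 FREE]
Op 2: a = realloc(a, 1) -> a = 0; heap: [0-0 ALLOC][1-21 FREE]
Op 3: b = malloc(4) -> b = 1; heap: [0-0 ALLOC][1-4 ALLOC][5-21 FREE]
Op 4: free(a) -> (freed a); heap: [0-0 FREE][1-4 ALLOC][5-21 FREE]
Op 5: free(b) -> (freed b); heap: [0-21 FREE]
Op 6: c = malloc(4) -> c = 0; heap: [0-3 ALLOC][4-21 FREE]
Op 7: d = malloc(7) -> d = 4; heap: [0-3 ALLOC][4-10 ALLOC][11-21 FREE]
Op 8: e = malloc(4) -> e = 11; heap: [0-3 ALLOC][4-10 ALLOC][11-14 ALLOC][15-21 FREE]

Answer: [0-3 ALLOC][4-10 ALLOC][11-14 ALLOC][15-21 FREE]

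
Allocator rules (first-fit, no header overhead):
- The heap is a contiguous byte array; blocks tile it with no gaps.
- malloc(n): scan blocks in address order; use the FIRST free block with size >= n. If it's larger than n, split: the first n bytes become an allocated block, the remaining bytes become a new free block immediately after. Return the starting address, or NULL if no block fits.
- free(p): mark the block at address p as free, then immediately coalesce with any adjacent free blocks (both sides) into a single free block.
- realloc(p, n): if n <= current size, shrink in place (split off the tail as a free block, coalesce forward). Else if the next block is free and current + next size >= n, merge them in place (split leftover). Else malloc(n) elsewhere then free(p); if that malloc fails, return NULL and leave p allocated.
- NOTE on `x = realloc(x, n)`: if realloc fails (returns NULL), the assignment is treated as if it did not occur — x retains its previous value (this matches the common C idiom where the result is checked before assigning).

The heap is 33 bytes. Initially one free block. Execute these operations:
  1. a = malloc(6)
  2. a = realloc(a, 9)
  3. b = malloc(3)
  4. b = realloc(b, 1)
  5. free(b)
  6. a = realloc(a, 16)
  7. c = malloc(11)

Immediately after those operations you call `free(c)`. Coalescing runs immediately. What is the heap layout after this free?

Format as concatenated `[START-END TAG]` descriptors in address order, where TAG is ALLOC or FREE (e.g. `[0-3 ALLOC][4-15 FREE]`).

Op 1: a = malloc(6) -> a = 0; heap: [0-5 ALLOC][6-32 FREE]
Op 2: a = realloc(a, 9) -> a = 0; heap: [0-8 ALLOC][9-32 FREE]
Op 3: b = malloc(3) -> b = 9; heap: [0-8 ALLOC][9-11 ALLOC][12-32 FREE]
Op 4: b = realloc(b, 1) -> b = 9; heap: [0-8 ALLOC][9-9 ALLOC][10-32 FREE]
Op 5: free(b) -> (freed b); heap: [0-8 ALLOC][9-32 FREE]
Op 6: a = realloc(a, 16) -> a = 0; heap: [0-15 ALLOC][16-32 FREE]
Op 7: c = malloc(11) -> c = 16; heap: [0-15 ALLOC][16-26 ALLOC][27-32 FREE]
free(c): c = 16 -> block [16-26 ALLOC]; mark free, coalesce with adjacent free neighbors -> [0-15 ALLOC][16-32 FREE]

Answer: [0-15 ALLOC][16-32 FREE]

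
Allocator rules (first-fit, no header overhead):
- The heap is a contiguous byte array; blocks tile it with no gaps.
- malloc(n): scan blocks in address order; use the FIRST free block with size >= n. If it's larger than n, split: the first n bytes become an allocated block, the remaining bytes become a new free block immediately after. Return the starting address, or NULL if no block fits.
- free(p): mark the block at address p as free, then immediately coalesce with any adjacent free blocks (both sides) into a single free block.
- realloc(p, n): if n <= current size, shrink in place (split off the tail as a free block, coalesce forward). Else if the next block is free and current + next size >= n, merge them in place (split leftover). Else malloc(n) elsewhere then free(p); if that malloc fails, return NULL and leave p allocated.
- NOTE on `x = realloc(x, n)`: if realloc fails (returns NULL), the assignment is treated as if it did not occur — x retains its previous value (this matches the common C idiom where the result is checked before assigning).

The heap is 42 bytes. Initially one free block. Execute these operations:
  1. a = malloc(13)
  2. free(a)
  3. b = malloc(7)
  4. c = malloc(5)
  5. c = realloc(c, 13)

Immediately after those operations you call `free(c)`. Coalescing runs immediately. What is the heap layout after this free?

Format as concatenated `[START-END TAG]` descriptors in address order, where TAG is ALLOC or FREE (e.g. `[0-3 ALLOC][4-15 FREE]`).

Op 1: a = malloc(13) -> a = 0; heap: [0-12 ALLOC][13-41 FREE]
Op 2: free(a) -> (freed a); heap: [0-41 FREE]
Op 3: b = malloc(7) -> b = 0; heap: [0-6 ALLOC][7-41 FREE]
Op 4: c = malloc(5) -> c = 7; heap: [0-6 ALLOC][7-11 ALLOC][12-41 FREE]
Op 5: c = realloc(c, 13) -> c = 7; heap: [0-6 ALLOC][7-19 ALLOC][20-41 FREE]
free(c): c = 7 -> block [7-19 ALLOC]; mark free, coalesce with adjacent free neighbors -> [0-6 ALLOC][7-41 FREE]

Answer: [0-6 ALLOC][7-41 FREE]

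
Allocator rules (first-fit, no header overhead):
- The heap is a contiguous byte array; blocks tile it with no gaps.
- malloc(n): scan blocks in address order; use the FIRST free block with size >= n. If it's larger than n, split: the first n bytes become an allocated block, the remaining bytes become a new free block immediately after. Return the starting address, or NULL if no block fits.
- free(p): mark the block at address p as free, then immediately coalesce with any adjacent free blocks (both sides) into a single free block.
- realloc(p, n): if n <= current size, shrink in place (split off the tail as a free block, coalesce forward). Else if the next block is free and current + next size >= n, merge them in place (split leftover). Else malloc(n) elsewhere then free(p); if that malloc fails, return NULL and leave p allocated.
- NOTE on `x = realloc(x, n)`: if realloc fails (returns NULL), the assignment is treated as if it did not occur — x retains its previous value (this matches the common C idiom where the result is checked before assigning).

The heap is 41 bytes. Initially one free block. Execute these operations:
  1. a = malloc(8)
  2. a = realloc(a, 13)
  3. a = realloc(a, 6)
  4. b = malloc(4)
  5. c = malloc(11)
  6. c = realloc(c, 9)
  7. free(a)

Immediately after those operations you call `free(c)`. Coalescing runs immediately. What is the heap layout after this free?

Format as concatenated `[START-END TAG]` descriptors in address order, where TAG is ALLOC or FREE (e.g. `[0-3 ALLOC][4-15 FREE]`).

Answer: [0-5 FREE][6-9 ALLOC][10-40 FREE]

Derivation:
Op 1: a = malloc(8) -> a = 0; heap: [0-7 ALLOC][8-40 FREE]
Op 2: a = realloc(a, 13) -> a = 0; heap: [0-12 ALLOC][13-40 FREE]
Op 3: a = realloc(a, 6) -> a = 0; heap: [0-5 ALLOC][6-40 FREE]
Op 4: b = malloc(4) -> b = 6; heap: [0-5 ALLOC][6-9 ALLOC][10-40 FREE]
Op 5: c = malloc(11) -> c = 10; heap: [0-5 ALLOC][6-9 ALLOC][10-20 ALLOC][21-40 FREE]
Op 6: c = realloc(c, 9) -> c = 10; heap: [0-5 ALLOC][6-9 ALLOC][10-18 ALLOC][19-40 FREE]
Op 7: free(a) -> (freed a); heap: [0-5 FREE][6-9 ALLOC][10-18 ALLOC][19-40 FREE]
free(c): c = 10 -> block [10-18 ALLOC]; mark free, coalesce with adjacent free neighbors -> [0-5 FREE][6-9 ALLOC][10-40 FREE]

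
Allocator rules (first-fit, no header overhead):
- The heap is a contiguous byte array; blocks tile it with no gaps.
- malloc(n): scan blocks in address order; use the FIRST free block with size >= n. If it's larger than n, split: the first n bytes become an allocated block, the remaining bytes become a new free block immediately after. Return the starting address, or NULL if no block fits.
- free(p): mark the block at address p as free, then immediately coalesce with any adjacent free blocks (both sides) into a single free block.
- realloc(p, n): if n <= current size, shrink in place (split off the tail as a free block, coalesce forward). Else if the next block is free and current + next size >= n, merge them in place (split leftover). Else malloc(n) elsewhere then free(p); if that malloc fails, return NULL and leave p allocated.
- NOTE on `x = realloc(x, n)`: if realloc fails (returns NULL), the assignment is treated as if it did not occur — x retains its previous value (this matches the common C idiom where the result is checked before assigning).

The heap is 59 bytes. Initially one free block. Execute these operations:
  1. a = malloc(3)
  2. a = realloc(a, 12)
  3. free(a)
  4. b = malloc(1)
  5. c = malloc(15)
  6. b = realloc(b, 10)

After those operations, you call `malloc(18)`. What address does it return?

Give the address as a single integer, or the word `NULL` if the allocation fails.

Op 1: a = malloc(3) -> a = 0; heap: [0-2 ALLOC][3-58 FREE]
Op 2: a = realloc(a, 12) -> a = 0; heap: [0-11 ALLOC][12-58 FREE]
Op 3: free(a) -> (freed a); heap: [0-58 FREE]
Op 4: b = malloc(1) -> b = 0; heap: [0-0 ALLOC][1-58 FREE]
Op 5: c = malloc(15) -> c = 1; heap: [0-0 ALLOC][1-15 ALLOC][16-58 FREE]
Op 6: b = realloc(b, 10) -> b = 16; heap: [0-0 FREE][1-15 ALLOC][16-25 ALLOC][26-58 FREE]
malloc(18): first-fit scan over [0-0 FREE][1-15 ALLOC][16-25 ALLOC][26-58 FREE] -> 26

Answer: 26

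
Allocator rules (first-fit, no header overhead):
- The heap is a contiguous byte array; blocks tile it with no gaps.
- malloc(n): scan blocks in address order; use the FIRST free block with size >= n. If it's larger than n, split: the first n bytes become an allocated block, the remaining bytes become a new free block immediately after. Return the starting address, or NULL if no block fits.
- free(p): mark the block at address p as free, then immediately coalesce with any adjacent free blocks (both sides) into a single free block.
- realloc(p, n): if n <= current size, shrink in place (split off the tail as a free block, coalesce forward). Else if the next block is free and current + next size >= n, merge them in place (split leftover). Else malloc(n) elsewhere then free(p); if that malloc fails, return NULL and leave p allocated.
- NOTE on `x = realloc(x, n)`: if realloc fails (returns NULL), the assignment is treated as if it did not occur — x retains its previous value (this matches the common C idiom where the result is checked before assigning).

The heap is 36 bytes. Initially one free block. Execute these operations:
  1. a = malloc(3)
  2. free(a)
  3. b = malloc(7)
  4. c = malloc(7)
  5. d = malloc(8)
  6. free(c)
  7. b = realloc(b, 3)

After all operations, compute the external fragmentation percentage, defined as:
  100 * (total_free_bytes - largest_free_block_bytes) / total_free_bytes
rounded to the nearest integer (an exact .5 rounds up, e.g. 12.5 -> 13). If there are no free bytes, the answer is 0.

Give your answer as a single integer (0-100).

Op 1: a = malloc(3) -> a = 0; heap: [0-2 ALLOC][3-35 FREE]
Op 2: free(a) -> (freed a); heap: [0-35 FREE]
Op 3: b = malloc(7) -> b = 0; heap: [0-6 ALLOC][7-35 FREE]
Op 4: c = malloc(7) -> c = 7; heap: [0-6 ALLOC][7-13 ALLOC][14-35 FREE]
Op 5: d = malloc(8) -> d = 14; heap: [0-6 ALLOC][7-13 ALLOC][14-21 ALLOC][22-35 FREE]
Op 6: free(c) -> (freed c); heap: [0-6 ALLOC][7-13 FREE][14-21 ALLOC][22-35 FREE]
Op 7: b = realloc(b, 3) -> b = 0; heap: [0-2 ALLOC][3-13 FREE][14-21 ALLOC][22-35 FREE]
Free blocks: [11 14] total_free=25 largest=14 -> 100*(25-14)/25 = 1100/25 = 44

Answer: 44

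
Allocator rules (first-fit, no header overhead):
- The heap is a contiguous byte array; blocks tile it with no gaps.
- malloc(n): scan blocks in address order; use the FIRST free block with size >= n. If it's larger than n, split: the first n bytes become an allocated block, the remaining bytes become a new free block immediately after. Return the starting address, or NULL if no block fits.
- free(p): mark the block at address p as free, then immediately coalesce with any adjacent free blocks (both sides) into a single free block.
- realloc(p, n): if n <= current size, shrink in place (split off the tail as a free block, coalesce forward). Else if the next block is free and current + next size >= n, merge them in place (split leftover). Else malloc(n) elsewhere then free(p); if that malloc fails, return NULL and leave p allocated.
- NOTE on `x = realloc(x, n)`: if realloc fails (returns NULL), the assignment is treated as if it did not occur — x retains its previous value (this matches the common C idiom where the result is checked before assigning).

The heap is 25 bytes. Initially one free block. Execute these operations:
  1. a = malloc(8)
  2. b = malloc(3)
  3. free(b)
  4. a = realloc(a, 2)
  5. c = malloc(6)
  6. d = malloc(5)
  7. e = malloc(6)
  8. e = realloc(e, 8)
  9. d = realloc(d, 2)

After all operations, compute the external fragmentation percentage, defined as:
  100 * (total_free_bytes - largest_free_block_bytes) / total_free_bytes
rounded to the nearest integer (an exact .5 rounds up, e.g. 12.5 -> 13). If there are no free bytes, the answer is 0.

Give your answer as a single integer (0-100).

Answer: 43

Derivation:
Op 1: a = malloc(8) -> a = 0; heap: [0-7 ALLOC][8-24 FREE]
Op 2: b = malloc(3) -> b = 8; heap: [0-7 ALLOC][8-10 ALLOC][11-24 FREE]
Op 3: free(b) -> (freed b); heap: [0-7 ALLOC][8-24 FREE]
Op 4: a = realloc(a, 2) -> a = 0; heap: [0-1 ALLOC][2-24 FREE]
Op 5: c = malloc(6) -> c = 2; heap: [0-1 ALLOC][2-7 ALLOC][8-24 FREE]
Op 6: d = malloc(5) -> d = 8; heap: [0-1 ALLOC][2-7 ALLOC][8-12 ALLOC][13-24 FREE]
Op 7: e = malloc(6) -> e = 13; heap: [0-1 ALLOC][2-7 ALLOC][8-12 ALLOC][13-18 ALLOC][19-24 FREE]
Op 8: e = realloc(e, 8) -> e = 13; heap: [0-1 ALLOC][2-7 ALLOC][8-12 ALLOC][13-20 ALLOC][21-24 FREE]
Op 9: d = realloc(d, 2) -> d = 8; heap: [0-1 ALLOC][2-7 ALLOC][8-9 ALLOC][10-12 FREE][13-20 ALLOC][21-24 FREE]
Free blocks: [3 4] total_free=7 largest=4 -> 100*(7-4)/7 = 300/7 ≈ 42.857 -> rounds to 43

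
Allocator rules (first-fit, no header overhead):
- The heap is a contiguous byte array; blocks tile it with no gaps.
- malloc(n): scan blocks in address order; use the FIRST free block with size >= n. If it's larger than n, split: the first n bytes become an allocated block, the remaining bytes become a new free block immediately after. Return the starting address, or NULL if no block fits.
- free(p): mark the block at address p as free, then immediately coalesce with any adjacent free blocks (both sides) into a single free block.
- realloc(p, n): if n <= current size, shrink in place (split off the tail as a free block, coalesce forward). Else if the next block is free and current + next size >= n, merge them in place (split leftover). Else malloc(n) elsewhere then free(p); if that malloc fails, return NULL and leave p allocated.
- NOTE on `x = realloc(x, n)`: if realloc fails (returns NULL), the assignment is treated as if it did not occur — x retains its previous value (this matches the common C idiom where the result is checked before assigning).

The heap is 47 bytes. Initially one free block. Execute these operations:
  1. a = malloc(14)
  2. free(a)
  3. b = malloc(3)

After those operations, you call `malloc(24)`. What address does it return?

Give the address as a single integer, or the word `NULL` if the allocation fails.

Op 1: a = malloc(14) -> a = 0; heap: [0-13 ALLOC][14-46 FREE]
Op 2: free(a) -> (freed a); heap: [0-46 FREE]
Op 3: b = malloc(3) -> b = 0; heap: [0-2 ALLOC][3-46 FREE]
malloc(24): first-fit scan over [0-2 ALLOC][3-46 FREE] -> 3

Answer: 3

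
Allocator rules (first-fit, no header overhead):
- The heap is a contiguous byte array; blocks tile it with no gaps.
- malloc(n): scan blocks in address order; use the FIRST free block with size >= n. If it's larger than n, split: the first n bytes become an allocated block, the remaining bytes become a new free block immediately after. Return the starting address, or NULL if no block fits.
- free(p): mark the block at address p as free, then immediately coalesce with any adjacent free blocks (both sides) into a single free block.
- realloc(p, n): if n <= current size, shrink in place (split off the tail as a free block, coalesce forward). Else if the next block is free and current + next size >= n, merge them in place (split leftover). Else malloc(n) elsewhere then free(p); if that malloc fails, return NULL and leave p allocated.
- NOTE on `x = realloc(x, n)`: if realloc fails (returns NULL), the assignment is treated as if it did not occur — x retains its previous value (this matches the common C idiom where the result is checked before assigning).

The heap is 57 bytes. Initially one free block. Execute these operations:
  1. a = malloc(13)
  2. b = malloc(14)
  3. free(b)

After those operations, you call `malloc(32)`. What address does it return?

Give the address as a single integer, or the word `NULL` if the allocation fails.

Op 1: a = malloc(13) -> a = 0; heap: [0-12 ALLOC][13-56 FREE]
Op 2: b = malloc(14) -> b = 13; heap: [0-12 ALLOC][13-26 ALLOC][27-56 FREE]
Op 3: free(b) -> (freed b); heap: [0-12 ALLOC][13-56 FREE]
malloc(32): first-fit scan over [0-12 ALLOC][13-56 FREE] -> 13

Answer: 13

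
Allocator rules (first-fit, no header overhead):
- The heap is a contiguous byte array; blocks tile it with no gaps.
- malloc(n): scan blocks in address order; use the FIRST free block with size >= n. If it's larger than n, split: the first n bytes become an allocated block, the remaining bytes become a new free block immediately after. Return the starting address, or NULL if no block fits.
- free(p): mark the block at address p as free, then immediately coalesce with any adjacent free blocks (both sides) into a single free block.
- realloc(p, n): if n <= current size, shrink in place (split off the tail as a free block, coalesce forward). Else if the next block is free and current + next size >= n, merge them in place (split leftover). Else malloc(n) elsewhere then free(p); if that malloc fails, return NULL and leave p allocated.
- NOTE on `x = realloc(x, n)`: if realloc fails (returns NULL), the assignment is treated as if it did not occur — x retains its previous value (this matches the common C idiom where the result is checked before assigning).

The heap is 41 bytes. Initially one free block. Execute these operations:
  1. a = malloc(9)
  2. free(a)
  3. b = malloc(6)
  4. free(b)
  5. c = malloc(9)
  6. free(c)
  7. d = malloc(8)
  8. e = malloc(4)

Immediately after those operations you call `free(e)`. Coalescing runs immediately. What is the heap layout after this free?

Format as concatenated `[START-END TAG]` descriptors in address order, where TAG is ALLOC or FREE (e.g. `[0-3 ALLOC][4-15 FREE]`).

Answer: [0-7 ALLOC][8-40 FREE]

Derivation:
Op 1: a = malloc(9) -> a = 0; heap: [0-8 ALLOC][9-40 FREE]
Op 2: free(a) -> (freed a); heap: [0-40 FREE]
Op 3: b = malloc(6) -> b = 0; heap: [0-5 ALLOC][6-40 FREE]
Op 4: free(b) -> (freed b); heap: [0-40 FREE]
Op 5: c = malloc(9) -> c = 0; heap: [0-8 ALLOC][9-40 FREE]
Op 6: free(c) -> (freed c); heap: [0-40 FREE]
Op 7: d = malloc(8) -> d = 0; heap: [0-7 ALLOC][8-40 FREE]
Op 8: e = malloc(4) -> e = 8; heap: [0-7 ALLOC][8-11 ALLOC][12-40 FREE]
free(e): e = 8 -> block [8-11 ALLOC]; mark free, coalesce with adjacent free neighbors -> [0-7 ALLOC][8-40 FREE]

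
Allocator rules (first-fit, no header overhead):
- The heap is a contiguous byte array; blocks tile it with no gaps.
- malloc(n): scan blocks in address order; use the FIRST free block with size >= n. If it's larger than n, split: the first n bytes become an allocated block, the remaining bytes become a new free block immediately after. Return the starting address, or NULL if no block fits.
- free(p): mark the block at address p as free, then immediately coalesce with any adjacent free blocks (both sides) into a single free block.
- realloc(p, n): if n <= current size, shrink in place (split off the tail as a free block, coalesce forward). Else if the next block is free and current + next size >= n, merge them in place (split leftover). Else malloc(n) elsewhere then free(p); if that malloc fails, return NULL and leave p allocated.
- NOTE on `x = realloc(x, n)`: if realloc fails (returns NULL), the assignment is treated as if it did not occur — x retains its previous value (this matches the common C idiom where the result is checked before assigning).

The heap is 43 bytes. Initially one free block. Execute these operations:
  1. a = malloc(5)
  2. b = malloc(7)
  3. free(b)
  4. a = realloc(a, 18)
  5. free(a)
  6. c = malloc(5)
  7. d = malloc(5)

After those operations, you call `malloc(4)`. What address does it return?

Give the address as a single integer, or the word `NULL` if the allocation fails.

Op 1: a = malloc(5) -> a = 0; heap: [0-4 ALLOC][5-42 FREE]
Op 2: b = malloc(7) -> b = 5; heap: [0-4 ALLOC][5-11 ALLOC][12-42 FREE]
Op 3: free(b) -> (freed b); heap: [0-4 ALLOC][5-42 FREE]
Op 4: a = realloc(a, 18) -> a = 0; heap: [0-17 ALLOC][18-42 FREE]
Op 5: free(a) -> (freed a); heap: [0-42 FREE]
Op 6: c = malloc(5) -> c = 0; heap: [0-4 ALLOC][5-42 FREE]
Op 7: d = malloc(5) -> d = 5; heap: [0-4 ALLOC][5-9 ALLOC][10-42 FREE]
malloc(4): first-fit scan over [0-4 ALLOC][5-9 ALLOC][10-42 FREE] -> 10

Answer: 10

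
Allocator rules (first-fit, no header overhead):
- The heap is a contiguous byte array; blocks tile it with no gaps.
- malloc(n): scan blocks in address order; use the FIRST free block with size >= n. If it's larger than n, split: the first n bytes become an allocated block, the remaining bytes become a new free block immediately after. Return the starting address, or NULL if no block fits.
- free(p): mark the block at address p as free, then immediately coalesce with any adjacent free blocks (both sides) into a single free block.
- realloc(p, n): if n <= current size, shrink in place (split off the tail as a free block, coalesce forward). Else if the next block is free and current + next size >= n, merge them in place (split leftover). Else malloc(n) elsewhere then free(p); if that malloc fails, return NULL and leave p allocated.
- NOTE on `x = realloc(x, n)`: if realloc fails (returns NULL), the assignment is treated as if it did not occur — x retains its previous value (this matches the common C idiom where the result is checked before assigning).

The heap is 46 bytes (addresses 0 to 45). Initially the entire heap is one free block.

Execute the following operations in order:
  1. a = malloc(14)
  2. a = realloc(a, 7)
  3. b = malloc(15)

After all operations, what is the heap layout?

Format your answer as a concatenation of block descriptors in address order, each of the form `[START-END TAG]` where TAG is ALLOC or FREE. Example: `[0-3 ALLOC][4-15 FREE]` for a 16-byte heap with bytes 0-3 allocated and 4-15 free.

Answer: [0-6 ALLOC][7-21 ALLOC][22-45 FREE]

Derivation:
Op 1: a = malloc(14) -> a = 0; heap: [0-13 ALLOC][14-45 FREE]
Op 2: a = realloc(a, 7) -> a = 0; heap: [0-6 ALLOC][7-45 FREE]
Op 3: b = malloc(15) -> b = 7; heap: [0-6 ALLOC][7-21 ALLOC][22-45 FREE]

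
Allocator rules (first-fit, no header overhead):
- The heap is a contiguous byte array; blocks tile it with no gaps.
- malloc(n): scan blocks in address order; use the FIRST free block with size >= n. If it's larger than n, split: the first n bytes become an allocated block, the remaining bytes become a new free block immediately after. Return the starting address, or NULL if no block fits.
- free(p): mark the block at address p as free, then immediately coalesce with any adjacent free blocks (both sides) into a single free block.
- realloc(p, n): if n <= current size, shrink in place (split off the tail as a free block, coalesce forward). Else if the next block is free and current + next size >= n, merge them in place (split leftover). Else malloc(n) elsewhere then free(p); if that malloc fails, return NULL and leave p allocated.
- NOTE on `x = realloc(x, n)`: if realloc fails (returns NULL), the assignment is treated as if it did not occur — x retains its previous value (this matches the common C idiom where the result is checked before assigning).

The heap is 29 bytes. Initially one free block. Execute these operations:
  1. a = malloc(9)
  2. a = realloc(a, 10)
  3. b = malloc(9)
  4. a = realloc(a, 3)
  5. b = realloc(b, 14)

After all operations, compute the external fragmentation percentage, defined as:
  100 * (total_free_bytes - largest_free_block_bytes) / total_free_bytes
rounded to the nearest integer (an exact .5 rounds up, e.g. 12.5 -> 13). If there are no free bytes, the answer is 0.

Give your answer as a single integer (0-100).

Answer: 42

Derivation:
Op 1: a = malloc(9) -> a = 0; heap: [0-8 ALLOC][9-28 FREE]
Op 2: a = realloc(a, 10) -> a = 0; heap: [0-9 ALLOC][10-28 FREE]
Op 3: b = malloc(9) -> b = 10; heap: [0-9 ALLOC][10-18 ALLOC][19-28 FREE]
Op 4: a = realloc(a, 3) -> a = 0; heap: [0-2 ALLOC][3-9 FREE][10-18 ALLOC][19-28 FREE]
Op 5: b = realloc(b, 14) -> b = 10; heap: [0-2 ALLOC][3-9 FREE][10-23 ALLOC][24-28 FREE]
Free blocks: [7 5] total_free=12 largest=7 -> 100*(12-7)/12 = 500/12 ≈ 41.667 -> rounds to 42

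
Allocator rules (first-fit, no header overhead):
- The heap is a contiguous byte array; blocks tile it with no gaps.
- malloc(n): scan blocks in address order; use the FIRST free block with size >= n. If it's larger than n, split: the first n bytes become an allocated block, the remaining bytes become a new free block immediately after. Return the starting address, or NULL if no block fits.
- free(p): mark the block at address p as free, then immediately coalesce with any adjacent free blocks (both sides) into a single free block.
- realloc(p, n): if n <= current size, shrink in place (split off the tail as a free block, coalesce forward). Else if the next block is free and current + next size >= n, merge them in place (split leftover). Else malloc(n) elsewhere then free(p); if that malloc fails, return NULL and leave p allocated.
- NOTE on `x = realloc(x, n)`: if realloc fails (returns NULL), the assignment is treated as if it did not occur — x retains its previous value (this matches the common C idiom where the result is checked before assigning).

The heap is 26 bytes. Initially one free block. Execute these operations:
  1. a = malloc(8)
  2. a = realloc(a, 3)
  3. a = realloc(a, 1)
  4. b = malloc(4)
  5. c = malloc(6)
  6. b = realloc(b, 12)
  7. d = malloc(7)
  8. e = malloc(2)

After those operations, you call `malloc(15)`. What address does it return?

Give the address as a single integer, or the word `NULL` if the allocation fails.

Answer: NULL

Derivation:
Op 1: a = malloc(8) -> a = 0; heap: [0-7 ALLOC][8-25 FREE]
Op 2: a = realloc(a, 3) -> a = 0; heap: [0-2 ALLOC][3-25 FREE]
Op 3: a = realloc(a, 1) -> a = 0; heap: [0-0 ALLOC][1-25 FREE]
Op 4: b = malloc(4) -> b = 1; heap: [0-0 ALLOC][1-4 ALLOC][5-25 FREE]
Op 5: c = malloc(6) -> c = 5; heap: [0-0 ALLOC][1-4 ALLOC][5-10 ALLOC][11-25 FREE]
Op 6: b = realloc(b, 12) -> b = 11; heap: [0-0 ALLOC][1-4 FREE][5-10 ALLOC][11-22 ALLOC][23-25 FREE]
Op 7: d = malloc(7) -> d = NULL; heap: [0-0 ALLOC][1-4 FREE][5-10 ALLOC][11-22 ALLOC][23-25 FREE]
Op 8: e = malloc(2) -> e = 1; heap: [0-0 ALLOC][1-2 ALLOC][3-4 FREE][5-10 ALLOC][11-22 ALLOC][23-25 FREE]
malloc(15): first-fit scan over [0-0 ALLOC][1-2 ALLOC][3-4 FREE][5-10 ALLOC][11-22 ALLOC][23-25 FREE] -> NULL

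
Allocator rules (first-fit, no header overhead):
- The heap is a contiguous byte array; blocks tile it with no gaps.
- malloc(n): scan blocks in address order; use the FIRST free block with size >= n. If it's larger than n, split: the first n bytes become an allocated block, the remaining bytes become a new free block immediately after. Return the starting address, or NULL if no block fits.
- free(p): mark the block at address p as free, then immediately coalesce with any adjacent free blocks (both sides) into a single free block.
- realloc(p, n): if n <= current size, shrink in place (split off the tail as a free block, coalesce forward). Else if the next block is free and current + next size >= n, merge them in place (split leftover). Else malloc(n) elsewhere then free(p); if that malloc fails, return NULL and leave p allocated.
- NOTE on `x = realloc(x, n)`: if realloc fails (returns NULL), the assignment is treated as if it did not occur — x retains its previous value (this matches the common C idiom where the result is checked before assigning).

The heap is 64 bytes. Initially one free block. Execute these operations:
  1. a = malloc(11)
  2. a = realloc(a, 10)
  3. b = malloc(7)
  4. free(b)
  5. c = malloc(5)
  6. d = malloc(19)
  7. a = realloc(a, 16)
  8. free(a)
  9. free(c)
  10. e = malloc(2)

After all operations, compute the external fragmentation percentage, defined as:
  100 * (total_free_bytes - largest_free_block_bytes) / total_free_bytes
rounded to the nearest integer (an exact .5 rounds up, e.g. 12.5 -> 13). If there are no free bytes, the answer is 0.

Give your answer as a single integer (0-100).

Op 1: a = malloc(11) -> a = 0; heap: [0-10 ALLOC][11-63 FREE]
Op 2: a = realloc(a, 10) -> a = 0; heap: [0-9 ALLOC][10-63 FREE]
Op 3: b = malloc(7) -> b = 10; heap: [0-9 ALLOC][10-16 ALLOC][17-63 FREE]
Op 4: free(b) -> (freed b); heap: [0-9 ALLOC][10-63 FREE]
Op 5: c = malloc(5) -> c = 10; heap: [0-9 ALLOC][10-14 ALLOC][15-63 FREE]
Op 6: d = malloc(19) -> d = 15; heap: [0-9 ALLOC][10-14 ALLOC][15-33 ALLOC][34-63 FREE]
Op 7: a = realloc(a, 16) -> a = 34; heap: [0-9 FREE][10-14 ALLOC][15-33 ALLOC][34-49 ALLOC][50-63 FREE]
Op 8: free(a) -> (freed a); heap: [0-9 FREE][10-14 ALLOC][15-33 ALLOC][34-63 FREE]
Op 9: free(c) -> (freed c); heap: [0-14 FREE][15-33 ALLOC][34-63 FREE]
Op 10: e = malloc(2) -> e = 0; heap: [0-1 ALLOC][2-14 FREE][15-33 ALLOC][34-63 FREE]
Free blocks: [13 30] total_free=43 largest=30 -> 100*(43-30)/43 = 1300/43 ≈ 30.233 -> rounds to 30

Answer: 30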